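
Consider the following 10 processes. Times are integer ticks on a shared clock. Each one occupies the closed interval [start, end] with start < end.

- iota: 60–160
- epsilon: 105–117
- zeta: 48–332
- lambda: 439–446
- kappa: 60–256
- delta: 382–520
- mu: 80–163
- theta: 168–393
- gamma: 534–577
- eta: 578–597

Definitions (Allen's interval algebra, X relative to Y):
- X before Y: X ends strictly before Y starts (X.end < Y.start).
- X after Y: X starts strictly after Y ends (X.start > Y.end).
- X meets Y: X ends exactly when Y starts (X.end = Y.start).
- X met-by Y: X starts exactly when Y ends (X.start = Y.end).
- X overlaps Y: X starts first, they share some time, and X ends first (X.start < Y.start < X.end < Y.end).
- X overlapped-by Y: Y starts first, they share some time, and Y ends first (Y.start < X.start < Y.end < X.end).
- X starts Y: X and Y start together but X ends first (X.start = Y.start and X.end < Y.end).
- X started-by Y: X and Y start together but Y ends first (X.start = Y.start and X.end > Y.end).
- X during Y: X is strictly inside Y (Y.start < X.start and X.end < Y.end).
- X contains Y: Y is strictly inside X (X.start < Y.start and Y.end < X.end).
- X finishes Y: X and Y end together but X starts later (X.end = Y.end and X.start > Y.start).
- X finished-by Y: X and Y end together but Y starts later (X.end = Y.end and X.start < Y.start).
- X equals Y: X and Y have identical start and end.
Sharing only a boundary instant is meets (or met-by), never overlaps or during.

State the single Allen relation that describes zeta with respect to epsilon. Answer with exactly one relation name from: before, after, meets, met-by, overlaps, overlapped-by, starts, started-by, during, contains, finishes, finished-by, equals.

contains

zeta = [48, 332]; epsilon = [105, 117].
Compare endpoints: zeta.start < epsilon.start, zeta.start < epsilon.end, zeta.end > epsilon.start, zeta.end > epsilon.end.
That pattern is 'contains'.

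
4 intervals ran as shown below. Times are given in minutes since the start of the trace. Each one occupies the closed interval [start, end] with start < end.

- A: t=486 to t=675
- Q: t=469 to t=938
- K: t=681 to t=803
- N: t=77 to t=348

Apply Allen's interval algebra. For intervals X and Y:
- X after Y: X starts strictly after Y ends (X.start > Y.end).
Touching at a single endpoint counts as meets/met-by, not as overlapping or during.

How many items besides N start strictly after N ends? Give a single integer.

Target N = [t=77, t=348].
A [t=486, t=675] → after → counts.
K [t=681, t=803] → after → counts.
Q [t=469, t=938] → after → counts.
Total: 3.

3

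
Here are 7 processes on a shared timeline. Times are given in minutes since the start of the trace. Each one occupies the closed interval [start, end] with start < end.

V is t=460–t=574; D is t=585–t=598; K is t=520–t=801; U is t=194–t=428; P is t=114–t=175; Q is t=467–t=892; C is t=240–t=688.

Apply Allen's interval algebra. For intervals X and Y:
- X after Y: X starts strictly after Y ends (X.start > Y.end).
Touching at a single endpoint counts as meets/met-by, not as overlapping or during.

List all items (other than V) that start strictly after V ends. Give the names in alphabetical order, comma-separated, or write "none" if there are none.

Target V = [t=460, t=574].
C [t=240, t=688] → contains → no.
D [t=585, t=598] → after → yes.
K [t=520, t=801] → overlapped-by → no.
P [t=114, t=175] → before → no.
Q [t=467, t=892] → overlapped-by → no.
U [t=194, t=428] → before → no.
Result: D.

D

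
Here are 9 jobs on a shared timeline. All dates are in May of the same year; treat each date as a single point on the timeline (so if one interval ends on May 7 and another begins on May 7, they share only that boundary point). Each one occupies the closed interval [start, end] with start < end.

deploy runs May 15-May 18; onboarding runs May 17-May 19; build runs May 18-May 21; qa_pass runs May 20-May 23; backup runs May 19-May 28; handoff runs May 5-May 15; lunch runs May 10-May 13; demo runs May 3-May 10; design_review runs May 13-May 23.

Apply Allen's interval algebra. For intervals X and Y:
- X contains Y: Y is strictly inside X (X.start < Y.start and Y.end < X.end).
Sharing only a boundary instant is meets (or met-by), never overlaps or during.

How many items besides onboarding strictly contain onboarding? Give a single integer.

1

Target onboarding = [May 17, May 19].
backup [May 19, May 28] → met-by → no.
build [May 18, May 21] → overlapped-by → no.
demo [May 3, May 10] → before → no.
deploy [May 15, May 18] → overlaps → no.
design_review [May 13, May 23] → contains → counts.
handoff [May 5, May 15] → before → no.
lunch [May 10, May 13] → before → no.
qa_pass [May 20, May 23] → after → no.
Total: 1.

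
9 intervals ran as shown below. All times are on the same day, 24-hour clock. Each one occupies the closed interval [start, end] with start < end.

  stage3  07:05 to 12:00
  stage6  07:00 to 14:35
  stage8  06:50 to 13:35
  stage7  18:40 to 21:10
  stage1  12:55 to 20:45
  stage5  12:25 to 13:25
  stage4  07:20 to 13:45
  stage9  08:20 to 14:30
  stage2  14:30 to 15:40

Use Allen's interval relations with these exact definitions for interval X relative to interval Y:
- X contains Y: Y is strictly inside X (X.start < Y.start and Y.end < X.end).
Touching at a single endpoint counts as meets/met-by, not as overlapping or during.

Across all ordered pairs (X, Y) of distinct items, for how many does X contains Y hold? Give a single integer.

Checking all 72 ordered pairs for relation 'contains'; matching pairs in alphabetical order:
(stage1, stage2): stage1 contains stage2 ✓
(stage4, stage5): stage4 contains stage5 ✓
(stage6, stage3): stage6 contains stage3 ✓
(stage6, stage4): stage6 contains stage4 ✓
(stage6, stage5): stage6 contains stage5 ✓
(stage6, stage9): stage6 contains stage9 ✓
(stage8, stage3): stage8 contains stage3 ✓
(stage8, stage5): stage8 contains stage5 ✓
(stage9, stage5): stage9 contains stage5 ✓
Count: 9.

9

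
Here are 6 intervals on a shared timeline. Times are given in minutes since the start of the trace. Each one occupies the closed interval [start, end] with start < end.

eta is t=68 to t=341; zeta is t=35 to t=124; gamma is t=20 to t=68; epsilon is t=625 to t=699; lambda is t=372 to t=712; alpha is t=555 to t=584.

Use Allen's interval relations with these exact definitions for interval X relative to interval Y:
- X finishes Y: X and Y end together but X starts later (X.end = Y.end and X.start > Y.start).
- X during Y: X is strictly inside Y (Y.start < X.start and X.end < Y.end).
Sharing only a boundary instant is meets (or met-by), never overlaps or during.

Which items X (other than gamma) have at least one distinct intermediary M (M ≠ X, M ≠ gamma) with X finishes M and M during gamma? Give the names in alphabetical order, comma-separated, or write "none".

Target gamma = [t=20, t=68].
Intermediaries M with M during gamma: none.
Union: none.

none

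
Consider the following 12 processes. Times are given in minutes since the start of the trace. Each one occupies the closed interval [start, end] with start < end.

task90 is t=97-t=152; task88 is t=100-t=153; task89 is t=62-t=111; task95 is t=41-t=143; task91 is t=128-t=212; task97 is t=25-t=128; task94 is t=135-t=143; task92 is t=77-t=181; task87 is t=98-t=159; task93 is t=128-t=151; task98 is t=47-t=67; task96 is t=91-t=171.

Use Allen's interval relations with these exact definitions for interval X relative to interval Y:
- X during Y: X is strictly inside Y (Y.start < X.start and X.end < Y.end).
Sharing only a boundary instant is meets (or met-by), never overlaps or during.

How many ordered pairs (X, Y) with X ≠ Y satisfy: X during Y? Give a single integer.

24

Checking all 132 ordered pairs for relation 'during'; matching pairs in alphabetical order:
(task87, task92): task87 during task92 ✓
(task87, task96): task87 during task96 ✓
(task88, task87): task88 during task87 ✓
(task88, task92): task88 during task92 ✓
(task88, task96): task88 during task96 ✓
(task89, task95): task89 during task95 ✓
(task89, task97): task89 during task97 ✓
(task90, task92): task90 during task92 ✓
(task90, task96): task90 during task96 ✓
(task93, task87): task93 during task87 ✓
(task93, task88): task93 during task88 ✓
(task93, task90): task93 during task90 ✓
(task93, task92): task93 during task92 ✓
(task93, task96): task93 during task96 ✓
(task94, task87): task94 during task87 ✓
(task94, task88): task94 during task88 ✓
(task94, task90): task94 during task90 ✓
(task94, task91): task94 during task91 ✓
(task94, task92): task94 during task92 ✓
(task94, task93): task94 during task93 ✓
(task94, task96): task94 during task96 ✓
(task96, task92): task96 during task92 ✓
(task98, task95): task98 during task95 ✓
(task98, task97): task98 during task97 ✓
Count: 24.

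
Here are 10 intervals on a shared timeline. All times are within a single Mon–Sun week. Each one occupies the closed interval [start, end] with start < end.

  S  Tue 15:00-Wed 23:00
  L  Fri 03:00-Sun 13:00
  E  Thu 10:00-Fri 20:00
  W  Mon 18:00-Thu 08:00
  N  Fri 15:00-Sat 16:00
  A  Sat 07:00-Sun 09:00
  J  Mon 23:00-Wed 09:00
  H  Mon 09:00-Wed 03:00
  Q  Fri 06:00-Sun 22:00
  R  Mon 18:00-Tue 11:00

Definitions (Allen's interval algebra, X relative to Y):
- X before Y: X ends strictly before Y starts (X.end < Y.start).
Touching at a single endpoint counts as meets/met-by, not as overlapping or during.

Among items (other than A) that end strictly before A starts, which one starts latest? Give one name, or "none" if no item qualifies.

Target A = [Sat 07:00, Sun 09:00].
E [Thu 10:00, Fri 20:00] → before → candidate.
H [Mon 09:00, Wed 03:00] → before → candidate.
J [Mon 23:00, Wed 09:00] → before → candidate.
L [Fri 03:00, Sun 13:00] → contains → excluded.
N [Fri 15:00, Sat 16:00] → overlaps → excluded.
Q [Fri 06:00, Sun 22:00] → contains → excluded.
R [Mon 18:00, Tue 11:00] → before → candidate.
S [Tue 15:00, Wed 23:00] → before → candidate.
W [Mon 18:00, Thu 08:00] → before → candidate.
Among candidates, latest start is Thu 10:00 → E.

E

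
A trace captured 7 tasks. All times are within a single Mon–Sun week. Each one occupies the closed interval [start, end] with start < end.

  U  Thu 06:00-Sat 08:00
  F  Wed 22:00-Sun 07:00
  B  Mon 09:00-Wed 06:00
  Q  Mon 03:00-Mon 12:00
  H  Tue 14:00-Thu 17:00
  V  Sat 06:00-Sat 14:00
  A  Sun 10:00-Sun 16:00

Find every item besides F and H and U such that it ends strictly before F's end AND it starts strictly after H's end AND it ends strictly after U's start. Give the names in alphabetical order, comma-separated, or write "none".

Conditions: its end is strictly before F's end (X.end < Sun 07:00) AND its start is strictly after H's end (X.start > Thu 17:00) AND its end is strictly after U's start (X.end > Thu 06:00).
A: end Sun 16:00 < Sun 07:00? ✗; start Sun 10:00 > Thu 17:00? ✓; end Sun 16:00 > Thu 06:00? ✓ → no.
B: end Wed 06:00 < Sun 07:00? ✓; start Mon 09:00 > Thu 17:00? ✗; end Wed 06:00 > Thu 06:00? ✗ → no.
Q: end Mon 12:00 < Sun 07:00? ✓; start Mon 03:00 > Thu 17:00? ✗; end Mon 12:00 > Thu 06:00? ✗ → no.
V: end Sat 14:00 < Sun 07:00? ✓; start Sat 06:00 > Thu 17:00? ✓; end Sat 14:00 > Thu 06:00? ✓ → yes.
Result: V.

V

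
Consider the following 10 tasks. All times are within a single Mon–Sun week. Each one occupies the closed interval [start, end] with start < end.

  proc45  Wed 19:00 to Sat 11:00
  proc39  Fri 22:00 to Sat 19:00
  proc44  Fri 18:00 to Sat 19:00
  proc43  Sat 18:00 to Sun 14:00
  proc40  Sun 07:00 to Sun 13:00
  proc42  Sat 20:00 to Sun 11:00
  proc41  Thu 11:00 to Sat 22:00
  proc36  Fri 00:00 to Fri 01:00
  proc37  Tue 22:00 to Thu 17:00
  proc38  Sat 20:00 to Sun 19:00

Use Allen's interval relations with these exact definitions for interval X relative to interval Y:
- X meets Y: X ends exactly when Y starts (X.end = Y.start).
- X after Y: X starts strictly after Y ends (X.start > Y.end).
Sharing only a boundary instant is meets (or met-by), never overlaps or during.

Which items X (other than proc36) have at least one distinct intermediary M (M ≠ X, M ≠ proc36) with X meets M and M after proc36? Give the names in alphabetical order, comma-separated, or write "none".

Target proc36 = [Fri 00:00, Fri 01:00].
Intermediaries M with M after proc36: proc38, proc39, proc40, proc42, proc43, proc44.
Via proc38 — items with X meets proc38: none.
Via proc39 — items with X meets proc39: none.
Via proc40 — items with X meets proc40: none.
Via proc42 — items with X meets proc42: none.
Via proc43 — items with X meets proc43: none.
Via proc44 — items with X meets proc44: none.
Union: none.

none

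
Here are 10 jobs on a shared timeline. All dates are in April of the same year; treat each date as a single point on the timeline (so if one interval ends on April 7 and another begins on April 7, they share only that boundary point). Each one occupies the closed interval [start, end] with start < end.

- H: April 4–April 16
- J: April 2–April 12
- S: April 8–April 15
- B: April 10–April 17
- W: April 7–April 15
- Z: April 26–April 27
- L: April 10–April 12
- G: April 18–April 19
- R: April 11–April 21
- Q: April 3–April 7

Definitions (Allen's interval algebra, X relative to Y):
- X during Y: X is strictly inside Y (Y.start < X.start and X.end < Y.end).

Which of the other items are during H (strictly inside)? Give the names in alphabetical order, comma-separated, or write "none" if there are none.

Target H = [April 4, April 16].
B [April 10, April 17] → overlapped-by → no.
G [April 18, April 19] → after → no.
J [April 2, April 12] → overlaps → no.
L [April 10, April 12] → during → yes.
Q [April 3, April 7] → overlaps → no.
R [April 11, April 21] → overlapped-by → no.
S [April 8, April 15] → during → yes.
W [April 7, April 15] → during → yes.
Z [April 26, April 27] → after → no.
Result: L, S, W.

L, S, W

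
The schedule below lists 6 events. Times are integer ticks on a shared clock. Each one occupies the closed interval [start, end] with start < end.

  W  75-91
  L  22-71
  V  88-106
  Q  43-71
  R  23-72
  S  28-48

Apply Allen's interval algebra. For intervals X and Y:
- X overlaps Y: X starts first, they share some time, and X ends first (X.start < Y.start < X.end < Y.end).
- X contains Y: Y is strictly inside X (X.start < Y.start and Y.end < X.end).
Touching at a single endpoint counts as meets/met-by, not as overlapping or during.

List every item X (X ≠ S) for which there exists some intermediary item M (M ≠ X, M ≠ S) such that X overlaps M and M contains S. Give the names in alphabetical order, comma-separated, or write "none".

L

Target S = [28, 48].
Intermediaries M with M contains S: L, R.
Via L — items with X overlaps L: none.
Via R — items with X overlaps R: L.
Union: L.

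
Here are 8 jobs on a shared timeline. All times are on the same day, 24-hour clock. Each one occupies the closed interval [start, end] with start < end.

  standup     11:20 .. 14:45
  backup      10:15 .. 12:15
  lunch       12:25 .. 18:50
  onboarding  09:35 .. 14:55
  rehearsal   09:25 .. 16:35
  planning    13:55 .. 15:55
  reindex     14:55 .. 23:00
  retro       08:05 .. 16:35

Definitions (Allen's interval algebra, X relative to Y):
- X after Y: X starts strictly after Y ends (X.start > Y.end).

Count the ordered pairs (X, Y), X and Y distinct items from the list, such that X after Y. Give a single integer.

Checking all 56 ordered pairs for relation 'after'; matching pairs in alphabetical order:
(lunch, backup): lunch after backup ✓
(planning, backup): planning after backup ✓
(reindex, backup): reindex after backup ✓
(reindex, standup): reindex after standup ✓
Count: 4.

4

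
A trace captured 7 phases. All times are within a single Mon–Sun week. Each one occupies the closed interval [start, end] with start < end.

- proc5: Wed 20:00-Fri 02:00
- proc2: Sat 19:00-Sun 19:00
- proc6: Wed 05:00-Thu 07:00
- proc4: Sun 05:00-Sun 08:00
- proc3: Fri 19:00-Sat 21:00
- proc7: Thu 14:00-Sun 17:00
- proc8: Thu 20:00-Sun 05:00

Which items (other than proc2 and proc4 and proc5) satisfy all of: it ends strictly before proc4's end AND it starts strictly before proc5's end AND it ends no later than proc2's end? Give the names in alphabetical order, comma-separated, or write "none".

proc6, proc8

Conditions: its end is strictly before proc4's end (X.end < Sun 08:00) AND its start is strictly before proc5's end (X.start < Fri 02:00) AND its end is no later than proc2's end (X.end <= Sun 19:00).
proc3: end Sat 21:00 < Sun 08:00? ✓; start Fri 19:00 < Fri 02:00? ✗; end Sat 21:00 <= Sun 19:00? ✓ → no.
proc6: end Thu 07:00 < Sun 08:00? ✓; start Wed 05:00 < Fri 02:00? ✓; end Thu 07:00 <= Sun 19:00? ✓ → yes.
proc7: end Sun 17:00 < Sun 08:00? ✗; start Thu 14:00 < Fri 02:00? ✓; end Sun 17:00 <= Sun 19:00? ✓ → no.
proc8: end Sun 05:00 < Sun 08:00? ✓; start Thu 20:00 < Fri 02:00? ✓; end Sun 05:00 <= Sun 19:00? ✓ → yes.
Result: proc6, proc8.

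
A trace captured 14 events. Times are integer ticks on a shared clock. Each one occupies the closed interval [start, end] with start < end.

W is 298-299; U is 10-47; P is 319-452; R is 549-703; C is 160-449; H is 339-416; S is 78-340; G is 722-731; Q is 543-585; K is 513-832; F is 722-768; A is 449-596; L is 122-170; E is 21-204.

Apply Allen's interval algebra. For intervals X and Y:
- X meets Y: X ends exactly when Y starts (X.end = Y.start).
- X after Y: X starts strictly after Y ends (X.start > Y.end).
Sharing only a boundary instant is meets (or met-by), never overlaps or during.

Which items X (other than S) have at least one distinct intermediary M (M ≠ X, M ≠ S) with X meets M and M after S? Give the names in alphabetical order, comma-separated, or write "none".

Target S = [78, 340].
Intermediaries M with M after S: A, F, G, K, Q, R.
Via A — items with X meets A: C.
Via F — items with X meets F: none.
Via G — items with X meets G: none.
Via K — items with X meets K: none.
Via Q — items with X meets Q: none.
Via R — items with X meets R: none.
Union: C.

C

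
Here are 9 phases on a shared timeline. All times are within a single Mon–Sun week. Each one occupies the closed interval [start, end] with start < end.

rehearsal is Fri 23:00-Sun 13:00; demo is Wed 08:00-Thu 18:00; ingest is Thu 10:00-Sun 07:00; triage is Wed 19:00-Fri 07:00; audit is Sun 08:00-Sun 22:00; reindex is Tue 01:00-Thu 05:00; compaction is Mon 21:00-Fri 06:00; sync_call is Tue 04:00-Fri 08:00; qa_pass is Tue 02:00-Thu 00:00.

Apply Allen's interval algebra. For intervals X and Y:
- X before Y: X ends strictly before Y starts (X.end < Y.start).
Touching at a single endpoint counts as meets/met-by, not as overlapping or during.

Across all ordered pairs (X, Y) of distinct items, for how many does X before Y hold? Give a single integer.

Checking all 72 ordered pairs for relation 'before'; matching pairs in alphabetical order:
(compaction, audit): compaction before audit ✓
(compaction, rehearsal): compaction before rehearsal ✓
(demo, audit): demo before audit ✓
(demo, rehearsal): demo before rehearsal ✓
(ingest, audit): ingest before audit ✓
(qa_pass, audit): qa_pass before audit ✓
(qa_pass, ingest): qa_pass before ingest ✓
(qa_pass, rehearsal): qa_pass before rehearsal ✓
(reindex, audit): reindex before audit ✓
(reindex, ingest): reindex before ingest ✓
(reindex, rehearsal): reindex before rehearsal ✓
(sync_call, audit): sync_call before audit ✓
(sync_call, rehearsal): sync_call before rehearsal ✓
(triage, audit): triage before audit ✓
(triage, rehearsal): triage before rehearsal ✓
Count: 15.

15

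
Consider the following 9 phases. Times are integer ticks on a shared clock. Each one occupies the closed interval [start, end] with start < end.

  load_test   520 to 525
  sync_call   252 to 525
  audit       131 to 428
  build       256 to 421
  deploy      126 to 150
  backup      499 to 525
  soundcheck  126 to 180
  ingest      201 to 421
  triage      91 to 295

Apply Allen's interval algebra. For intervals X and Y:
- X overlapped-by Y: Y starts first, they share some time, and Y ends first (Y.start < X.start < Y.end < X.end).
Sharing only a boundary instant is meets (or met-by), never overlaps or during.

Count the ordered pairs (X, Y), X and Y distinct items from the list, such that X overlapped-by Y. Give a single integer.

Checking all 72 ordered pairs for relation 'overlapped-by'; matching pairs in alphabetical order:
(audit, deploy): audit overlapped-by deploy ✓
(audit, soundcheck): audit overlapped-by soundcheck ✓
(audit, triage): audit overlapped-by triage ✓
(build, triage): build overlapped-by triage ✓
(ingest, triage): ingest overlapped-by triage ✓
(sync_call, audit): sync_call overlapped-by audit ✓
(sync_call, ingest): sync_call overlapped-by ingest ✓
(sync_call, triage): sync_call overlapped-by triage ✓
Count: 8.

8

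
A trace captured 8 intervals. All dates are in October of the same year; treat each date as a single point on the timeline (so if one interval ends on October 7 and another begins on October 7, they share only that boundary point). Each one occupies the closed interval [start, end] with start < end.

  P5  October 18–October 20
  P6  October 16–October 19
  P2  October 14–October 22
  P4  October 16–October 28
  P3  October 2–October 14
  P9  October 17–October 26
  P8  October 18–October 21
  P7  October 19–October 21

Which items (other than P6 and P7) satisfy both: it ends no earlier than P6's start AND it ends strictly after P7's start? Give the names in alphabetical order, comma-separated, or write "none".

Conditions: its end is no earlier than P6's start (X.end >= October 16) AND its end is strictly after P7's start (X.end > October 19).
P2: end October 22 >= October 16? ✓; end October 22 > October 19? ✓ → yes.
P3: end October 14 >= October 16? ✗; end October 14 > October 19? ✗ → no.
P4: end October 28 >= October 16? ✓; end October 28 > October 19? ✓ → yes.
P5: end October 20 >= October 16? ✓; end October 20 > October 19? ✓ → yes.
P8: end October 21 >= October 16? ✓; end October 21 > October 19? ✓ → yes.
P9: end October 26 >= October 16? ✓; end October 26 > October 19? ✓ → yes.
Result: P2, P4, P5, P8, P9.

P2, P4, P5, P8, P9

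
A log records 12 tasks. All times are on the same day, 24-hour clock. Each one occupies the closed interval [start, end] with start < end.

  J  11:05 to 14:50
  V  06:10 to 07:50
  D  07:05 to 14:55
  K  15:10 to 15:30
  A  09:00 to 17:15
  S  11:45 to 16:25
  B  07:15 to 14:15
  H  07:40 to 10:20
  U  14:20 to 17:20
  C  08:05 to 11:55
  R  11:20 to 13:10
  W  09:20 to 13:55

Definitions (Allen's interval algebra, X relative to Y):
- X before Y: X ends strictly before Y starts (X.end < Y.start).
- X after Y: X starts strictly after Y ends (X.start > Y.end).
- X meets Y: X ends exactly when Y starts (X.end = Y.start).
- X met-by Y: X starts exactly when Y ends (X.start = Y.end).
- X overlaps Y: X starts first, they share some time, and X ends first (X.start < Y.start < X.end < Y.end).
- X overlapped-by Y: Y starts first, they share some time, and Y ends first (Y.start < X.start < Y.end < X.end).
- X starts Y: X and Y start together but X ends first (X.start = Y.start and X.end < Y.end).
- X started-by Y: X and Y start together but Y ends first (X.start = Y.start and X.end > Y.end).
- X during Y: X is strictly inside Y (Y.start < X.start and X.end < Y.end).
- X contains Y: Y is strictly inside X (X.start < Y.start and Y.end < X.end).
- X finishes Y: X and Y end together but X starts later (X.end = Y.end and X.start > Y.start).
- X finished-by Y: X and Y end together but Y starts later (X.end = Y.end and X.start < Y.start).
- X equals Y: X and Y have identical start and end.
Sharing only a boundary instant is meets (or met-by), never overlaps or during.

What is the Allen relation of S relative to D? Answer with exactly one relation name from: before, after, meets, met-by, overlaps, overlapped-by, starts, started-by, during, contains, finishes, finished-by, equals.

S = [11:45, 16:25]; D = [07:05, 14:55].
Compare endpoints: S.start > D.start, S.start < D.end, S.end > D.start, S.end > D.end.
That pattern is 'overlapped-by'.

overlapped-by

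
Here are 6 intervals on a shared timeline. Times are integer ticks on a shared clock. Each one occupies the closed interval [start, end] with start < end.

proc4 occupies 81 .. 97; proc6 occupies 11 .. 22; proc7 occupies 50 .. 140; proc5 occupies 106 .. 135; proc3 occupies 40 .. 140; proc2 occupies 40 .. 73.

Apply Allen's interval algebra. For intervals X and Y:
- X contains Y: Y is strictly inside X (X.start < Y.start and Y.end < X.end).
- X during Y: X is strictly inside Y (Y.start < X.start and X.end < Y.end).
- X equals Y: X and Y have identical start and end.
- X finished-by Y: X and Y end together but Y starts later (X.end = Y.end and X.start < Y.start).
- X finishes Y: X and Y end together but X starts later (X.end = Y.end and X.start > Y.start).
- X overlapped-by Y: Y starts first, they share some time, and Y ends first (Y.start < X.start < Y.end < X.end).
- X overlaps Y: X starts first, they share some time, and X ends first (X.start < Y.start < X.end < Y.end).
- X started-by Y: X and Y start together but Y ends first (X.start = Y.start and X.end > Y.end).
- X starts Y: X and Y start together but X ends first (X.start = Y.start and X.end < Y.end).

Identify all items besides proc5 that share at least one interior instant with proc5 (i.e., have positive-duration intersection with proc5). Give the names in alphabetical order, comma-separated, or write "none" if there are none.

Target proc5 = [106, 135].
proc2 [40, 73] → before → no.
proc3 [40, 140] → contains → yes.
proc4 [81, 97] → before → no.
proc6 [11, 22] → before → no.
proc7 [50, 140] → contains → yes.
Result: proc3, proc7.

proc3, proc7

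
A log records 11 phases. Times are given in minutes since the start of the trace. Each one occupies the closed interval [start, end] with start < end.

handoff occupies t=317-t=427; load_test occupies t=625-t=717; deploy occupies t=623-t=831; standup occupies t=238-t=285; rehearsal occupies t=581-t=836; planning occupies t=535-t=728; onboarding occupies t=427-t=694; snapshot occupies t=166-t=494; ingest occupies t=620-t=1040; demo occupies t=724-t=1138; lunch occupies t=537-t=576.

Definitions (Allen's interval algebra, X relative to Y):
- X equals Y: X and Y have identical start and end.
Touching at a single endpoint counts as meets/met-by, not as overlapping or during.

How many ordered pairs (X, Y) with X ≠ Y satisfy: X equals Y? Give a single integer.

0

Checking all 110 ordered pairs for relation 'equals'; matching pairs in alphabetical order:
No pair satisfies it.
Count: 0.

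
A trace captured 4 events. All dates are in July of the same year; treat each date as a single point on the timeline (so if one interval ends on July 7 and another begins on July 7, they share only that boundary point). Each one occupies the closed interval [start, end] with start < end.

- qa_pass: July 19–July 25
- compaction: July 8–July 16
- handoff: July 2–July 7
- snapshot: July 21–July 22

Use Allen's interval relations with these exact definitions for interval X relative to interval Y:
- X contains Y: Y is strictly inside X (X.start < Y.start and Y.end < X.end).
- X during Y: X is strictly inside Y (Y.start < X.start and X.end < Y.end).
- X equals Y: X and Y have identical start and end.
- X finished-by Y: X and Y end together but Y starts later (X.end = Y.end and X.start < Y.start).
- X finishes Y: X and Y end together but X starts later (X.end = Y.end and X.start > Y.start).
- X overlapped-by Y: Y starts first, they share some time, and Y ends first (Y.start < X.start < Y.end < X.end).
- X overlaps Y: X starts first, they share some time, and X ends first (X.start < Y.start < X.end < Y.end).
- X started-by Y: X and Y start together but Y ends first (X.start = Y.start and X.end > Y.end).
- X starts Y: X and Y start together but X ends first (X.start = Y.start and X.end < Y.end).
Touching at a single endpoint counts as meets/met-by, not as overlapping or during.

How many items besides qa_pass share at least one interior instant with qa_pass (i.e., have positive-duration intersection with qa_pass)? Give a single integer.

1

Target qa_pass = [July 19, July 25].
compaction [July 8, July 16] → before → no.
handoff [July 2, July 7] → before → no.
snapshot [July 21, July 22] → during → counts.
Total: 1.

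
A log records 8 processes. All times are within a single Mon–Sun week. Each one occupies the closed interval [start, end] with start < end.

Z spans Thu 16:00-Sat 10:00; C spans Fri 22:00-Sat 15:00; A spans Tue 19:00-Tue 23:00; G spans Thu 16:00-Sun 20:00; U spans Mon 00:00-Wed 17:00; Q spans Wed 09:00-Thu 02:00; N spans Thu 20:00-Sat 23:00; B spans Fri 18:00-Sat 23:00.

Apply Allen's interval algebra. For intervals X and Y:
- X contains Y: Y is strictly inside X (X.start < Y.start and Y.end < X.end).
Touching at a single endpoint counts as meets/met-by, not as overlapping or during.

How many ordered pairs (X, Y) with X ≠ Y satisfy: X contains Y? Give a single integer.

6

Checking all 56 ordered pairs for relation 'contains'; matching pairs in alphabetical order:
(B, C): B contains C ✓
(G, B): G contains B ✓
(G, C): G contains C ✓
(G, N): G contains N ✓
(N, C): N contains C ✓
(U, A): U contains A ✓
Count: 6.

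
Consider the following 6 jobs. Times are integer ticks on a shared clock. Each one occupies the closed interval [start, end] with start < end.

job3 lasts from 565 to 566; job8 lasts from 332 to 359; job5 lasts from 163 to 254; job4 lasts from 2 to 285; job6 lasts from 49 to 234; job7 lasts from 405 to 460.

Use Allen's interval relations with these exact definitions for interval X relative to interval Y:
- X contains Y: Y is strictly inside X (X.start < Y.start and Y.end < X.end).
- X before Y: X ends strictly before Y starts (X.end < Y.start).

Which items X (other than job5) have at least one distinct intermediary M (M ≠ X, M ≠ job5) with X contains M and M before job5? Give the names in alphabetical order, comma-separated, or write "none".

Target job5 = [163, 254].
Intermediaries M with M before job5: none.
Union: none.

none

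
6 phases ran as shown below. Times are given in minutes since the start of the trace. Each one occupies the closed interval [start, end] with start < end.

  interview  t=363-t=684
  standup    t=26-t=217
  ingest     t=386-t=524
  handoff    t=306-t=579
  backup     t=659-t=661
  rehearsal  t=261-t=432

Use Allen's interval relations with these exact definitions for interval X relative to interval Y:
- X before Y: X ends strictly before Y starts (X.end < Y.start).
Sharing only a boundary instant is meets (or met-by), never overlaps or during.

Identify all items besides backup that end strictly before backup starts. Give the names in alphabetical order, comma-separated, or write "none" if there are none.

Target backup = [t=659, t=661].
handoff [t=306, t=579] → before → yes.
ingest [t=386, t=524] → before → yes.
interview [t=363, t=684] → contains → no.
rehearsal [t=261, t=432] → before → yes.
standup [t=26, t=217] → before → yes.
Result: handoff, ingest, rehearsal, standup.

handoff, ingest, rehearsal, standup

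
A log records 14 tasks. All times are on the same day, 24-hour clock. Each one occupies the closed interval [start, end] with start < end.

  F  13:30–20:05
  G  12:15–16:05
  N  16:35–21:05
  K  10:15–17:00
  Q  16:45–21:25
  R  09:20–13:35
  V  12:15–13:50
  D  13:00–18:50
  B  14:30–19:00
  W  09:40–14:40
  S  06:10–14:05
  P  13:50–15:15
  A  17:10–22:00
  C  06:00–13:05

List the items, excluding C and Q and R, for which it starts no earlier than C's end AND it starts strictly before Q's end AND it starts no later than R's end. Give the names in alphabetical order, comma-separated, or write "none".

F

Conditions: its start is no earlier than C's end (X.start >= 13:05) AND its start is strictly before Q's end (X.start < 21:25) AND its start is no later than R's end (X.start <= 13:35).
A: start 17:10 >= 13:05? ✓; start 17:10 < 21:25? ✓; start 17:10 <= 13:35? ✗ → no.
B: start 14:30 >= 13:05? ✓; start 14:30 < 21:25? ✓; start 14:30 <= 13:35? ✗ → no.
D: start 13:00 >= 13:05? ✗; start 13:00 < 21:25? ✓; start 13:00 <= 13:35? ✓ → no.
F: start 13:30 >= 13:05? ✓; start 13:30 < 21:25? ✓; start 13:30 <= 13:35? ✓ → yes.
G: start 12:15 >= 13:05? ✗; start 12:15 < 21:25? ✓; start 12:15 <= 13:35? ✓ → no.
K: start 10:15 >= 13:05? ✗; start 10:15 < 21:25? ✓; start 10:15 <= 13:35? ✓ → no.
N: start 16:35 >= 13:05? ✓; start 16:35 < 21:25? ✓; start 16:35 <= 13:35? ✗ → no.
P: start 13:50 >= 13:05? ✓; start 13:50 < 21:25? ✓; start 13:50 <= 13:35? ✗ → no.
S: start 06:10 >= 13:05? ✗; start 06:10 < 21:25? ✓; start 06:10 <= 13:35? ✓ → no.
V: start 12:15 >= 13:05? ✗; start 12:15 < 21:25? ✓; start 12:15 <= 13:35? ✓ → no.
W: start 09:40 >= 13:05? ✗; start 09:40 < 21:25? ✓; start 09:40 <= 13:35? ✓ → no.
Result: F.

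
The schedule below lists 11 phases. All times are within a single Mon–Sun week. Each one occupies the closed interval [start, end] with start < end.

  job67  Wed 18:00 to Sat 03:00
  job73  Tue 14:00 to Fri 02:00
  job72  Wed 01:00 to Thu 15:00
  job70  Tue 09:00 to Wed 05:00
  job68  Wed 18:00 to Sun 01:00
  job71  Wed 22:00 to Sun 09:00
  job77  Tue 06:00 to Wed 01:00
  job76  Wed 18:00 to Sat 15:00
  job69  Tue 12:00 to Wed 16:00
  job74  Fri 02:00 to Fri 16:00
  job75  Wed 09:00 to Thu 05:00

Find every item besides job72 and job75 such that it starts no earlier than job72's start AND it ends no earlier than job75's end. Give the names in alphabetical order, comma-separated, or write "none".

job67, job68, job71, job74, job76

Conditions: its start is no earlier than job72's start (X.start >= Wed 01:00) AND its end is no earlier than job75's end (X.end >= Thu 05:00).
job67: start Wed 18:00 >= Wed 01:00? ✓; end Sat 03:00 >= Thu 05:00? ✓ → yes.
job68: start Wed 18:00 >= Wed 01:00? ✓; end Sun 01:00 >= Thu 05:00? ✓ → yes.
job69: start Tue 12:00 >= Wed 01:00? ✗; end Wed 16:00 >= Thu 05:00? ✗ → no.
job70: start Tue 09:00 >= Wed 01:00? ✗; end Wed 05:00 >= Thu 05:00? ✗ → no.
job71: start Wed 22:00 >= Wed 01:00? ✓; end Sun 09:00 >= Thu 05:00? ✓ → yes.
job73: start Tue 14:00 >= Wed 01:00? ✗; end Fri 02:00 >= Thu 05:00? ✓ → no.
job74: start Fri 02:00 >= Wed 01:00? ✓; end Fri 16:00 >= Thu 05:00? ✓ → yes.
job76: start Wed 18:00 >= Wed 01:00? ✓; end Sat 15:00 >= Thu 05:00? ✓ → yes.
job77: start Tue 06:00 >= Wed 01:00? ✗; end Wed 01:00 >= Thu 05:00? ✗ → no.
Result: job67, job68, job71, job74, job76.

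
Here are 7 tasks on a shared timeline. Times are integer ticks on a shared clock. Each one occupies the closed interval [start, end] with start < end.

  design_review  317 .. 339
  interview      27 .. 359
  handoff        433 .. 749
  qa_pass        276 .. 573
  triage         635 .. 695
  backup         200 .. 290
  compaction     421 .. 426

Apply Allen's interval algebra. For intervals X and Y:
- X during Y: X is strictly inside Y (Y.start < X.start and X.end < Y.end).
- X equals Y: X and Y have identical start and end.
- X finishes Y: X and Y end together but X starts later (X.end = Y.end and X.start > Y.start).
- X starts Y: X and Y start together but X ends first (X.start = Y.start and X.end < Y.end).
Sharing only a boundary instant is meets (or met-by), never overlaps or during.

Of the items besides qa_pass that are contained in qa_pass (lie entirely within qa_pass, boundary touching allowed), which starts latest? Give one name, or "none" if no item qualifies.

compaction

Target qa_pass = [276, 573].
backup [200, 290] → overlaps → excluded.
compaction [421, 426] → during → candidate.
design_review [317, 339] → during → candidate.
handoff [433, 749] → overlapped-by → excluded.
interview [27, 359] → overlaps → excluded.
triage [635, 695] → after → excluded.
Among candidates, latest start is 421 → compaction.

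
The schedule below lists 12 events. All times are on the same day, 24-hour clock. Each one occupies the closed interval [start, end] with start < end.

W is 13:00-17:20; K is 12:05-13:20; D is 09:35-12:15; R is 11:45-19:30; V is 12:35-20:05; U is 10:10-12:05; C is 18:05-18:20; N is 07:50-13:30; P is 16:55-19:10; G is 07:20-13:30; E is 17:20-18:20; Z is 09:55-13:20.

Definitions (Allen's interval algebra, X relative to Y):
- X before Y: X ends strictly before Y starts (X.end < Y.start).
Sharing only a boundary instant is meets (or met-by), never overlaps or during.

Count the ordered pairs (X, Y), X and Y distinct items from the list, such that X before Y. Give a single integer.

23

Checking all 132 ordered pairs for relation 'before'; matching pairs in alphabetical order:
(D, C): D before C ✓
(D, E): D before E ✓
(D, P): D before P ✓
(D, V): D before V ✓
(D, W): D before W ✓
(G, C): G before C ✓
(G, E): G before E ✓
(G, P): G before P ✓
(K, C): K before C ✓
(K, E): K before E ✓
(K, P): K before P ✓
(N, C): N before C ✓
(N, E): N before E ✓
(N, P): N before P ✓
(U, C): U before C ✓
(U, E): U before E ✓
(U, P): U before P ✓
(U, V): U before V ✓
(U, W): U before W ✓
(W, C): W before C ✓
(Z, C): Z before C ✓
(Z, E): Z before E ✓
(Z, P): Z before P ✓
Count: 23.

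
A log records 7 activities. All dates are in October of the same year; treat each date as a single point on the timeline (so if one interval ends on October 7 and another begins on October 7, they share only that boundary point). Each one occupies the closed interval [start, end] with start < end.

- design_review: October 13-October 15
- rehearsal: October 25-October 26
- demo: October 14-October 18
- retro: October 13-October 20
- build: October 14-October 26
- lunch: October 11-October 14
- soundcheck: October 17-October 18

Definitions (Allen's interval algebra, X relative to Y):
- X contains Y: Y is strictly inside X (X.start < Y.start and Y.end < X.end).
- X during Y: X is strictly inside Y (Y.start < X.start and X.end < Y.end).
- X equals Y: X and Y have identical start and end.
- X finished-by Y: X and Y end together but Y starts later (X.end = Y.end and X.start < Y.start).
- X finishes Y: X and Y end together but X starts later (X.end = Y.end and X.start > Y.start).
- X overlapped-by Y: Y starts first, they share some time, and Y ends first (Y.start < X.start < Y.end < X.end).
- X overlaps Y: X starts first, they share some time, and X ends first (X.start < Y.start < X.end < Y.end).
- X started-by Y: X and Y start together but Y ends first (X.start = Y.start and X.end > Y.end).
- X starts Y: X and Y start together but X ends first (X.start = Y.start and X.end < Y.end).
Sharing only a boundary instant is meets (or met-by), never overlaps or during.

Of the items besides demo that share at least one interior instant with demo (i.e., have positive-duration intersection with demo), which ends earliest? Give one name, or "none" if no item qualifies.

design_review

Target demo = [October 14, October 18].
build [October 14, October 26] → started-by → candidate.
design_review [October 13, October 15] → overlaps → candidate.
lunch [October 11, October 14] → meets → excluded.
rehearsal [October 25, October 26] → after → excluded.
retro [October 13, October 20] → contains → candidate.
soundcheck [October 17, October 18] → finishes → candidate.
Among candidates, earliest end is October 15 → design_review.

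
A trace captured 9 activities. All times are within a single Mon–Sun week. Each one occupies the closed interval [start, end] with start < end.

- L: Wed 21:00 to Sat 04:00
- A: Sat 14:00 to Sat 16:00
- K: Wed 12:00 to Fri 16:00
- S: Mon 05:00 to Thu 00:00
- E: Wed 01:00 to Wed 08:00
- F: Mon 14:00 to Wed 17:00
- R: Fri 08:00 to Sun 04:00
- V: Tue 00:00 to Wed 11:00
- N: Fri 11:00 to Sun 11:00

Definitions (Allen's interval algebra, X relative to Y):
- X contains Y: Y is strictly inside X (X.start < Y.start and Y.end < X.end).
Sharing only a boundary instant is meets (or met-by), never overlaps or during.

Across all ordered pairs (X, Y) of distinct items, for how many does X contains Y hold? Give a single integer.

8

Checking all 72 ordered pairs for relation 'contains'; matching pairs in alphabetical order:
(F, E): F contains E ✓
(F, V): F contains V ✓
(N, A): N contains A ✓
(R, A): R contains A ✓
(S, E): S contains E ✓
(S, F): S contains F ✓
(S, V): S contains V ✓
(V, E): V contains E ✓
Count: 8.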